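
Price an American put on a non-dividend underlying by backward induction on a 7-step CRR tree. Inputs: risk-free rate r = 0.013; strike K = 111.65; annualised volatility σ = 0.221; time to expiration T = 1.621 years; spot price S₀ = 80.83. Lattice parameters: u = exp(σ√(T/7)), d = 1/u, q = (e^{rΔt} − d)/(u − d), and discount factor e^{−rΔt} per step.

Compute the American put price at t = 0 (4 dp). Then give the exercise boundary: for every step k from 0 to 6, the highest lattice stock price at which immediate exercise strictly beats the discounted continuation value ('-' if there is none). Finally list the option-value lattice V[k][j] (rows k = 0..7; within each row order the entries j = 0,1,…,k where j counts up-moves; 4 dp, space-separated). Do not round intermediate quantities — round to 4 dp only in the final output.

price = 31.3097
boundary = - 72.6751 65.3429 72.6751 80.8300 89.9000 99.9877
tree:
31.3097
38.9749 23.4479
46.3071 30.8881 15.7737
52.8995 38.9749 22.5806 8.7178
58.8268 46.3071 30.8200 14.0613 3.1561
64.1561 52.8995 38.9749 21.7500 6.0679 0.1155
68.9477 58.8268 46.3071 30.8200 11.6623 0.2262 0.0000
73.2559 64.1561 52.8995 38.9749 21.7500 0.4427 0.0000 0.0000

Δt=0.23157  u=1.11221  d=0.89911  q=0.48759  discount=0.99699
step 7 (expiry): payoffs max(K−S,0) = 73.2559 64.1561 52.8995 38.9749 21.7500 0.4427 0.0000 0.0000
step 6: (k=6,j=0): S=42.7023, (K−S)⁺=68.9477, hold=68.6121 ⇒ V=68.9477 exercise | (k=6,j=1): S=52.8232, (K−S)⁺=58.8268, hold=58.4912 ⇒ V=58.8268 exercise | (k=6,j=2): S=65.3429, (K−S)⁺=46.3071, hold=45.9714 ⇒ V=46.3071 exercise | (k=6,j=3): S=80.8300, (K−S)⁺=30.8200, hold=30.4844 ⇒ V=30.8200 exercise | (k=6,j=4): S=99.9877, (K−S)⁺=11.6623, hold=11.3267 ⇒ V=11.6623 exercise | (k=6,j=5): S=123.6859, (K−S)⁺=0.0000, hold=0.2262 ⇒ V=0.2262 continue | (k=6,j=6): S=153.0010, (K−S)⁺=0.0000, hold=0.0000 ⇒ V=0.0000 continue  boundary S*=99.9877
step 5: (k=5,j=0): S=47.4939, (K−S)⁺=64.1561, hold=63.8205 ⇒ V=64.1561 exercise | (k=5,j=1): S=58.7505, (K−S)⁺=52.8995, hold=52.5639 ⇒ V=52.8995 exercise | (k=5,j=2): S=72.6751, (K−S)⁺=38.9749, hold=38.6393 ⇒ V=38.9749 exercise | (k=5,j=3): S=89.9000, (K−S)⁺=21.7500, hold=21.4144 ⇒ V=21.7500 exercise | (k=5,j=4): S=111.2073, (K−S)⁺=0.4427, hold=6.0679 ⇒ V=6.0679 continue | (k=5,j=5): S=137.5648, (K−S)⁺=0.0000, hold=0.1155 ⇒ V=0.1155 continue  boundary S*=89.9000
step 4: (k=4,j=0): S=52.8232, (K−S)⁺=58.8268, hold=58.4912 ⇒ V=58.8268 exercise | (k=4,j=1): S=65.3429, (K−S)⁺=46.3071, hold=45.9714 ⇒ V=46.3071 exercise | (k=4,j=2): S=80.8300, (K−S)⁺=30.8200, hold=30.4844 ⇒ V=30.8200 exercise | (k=4,j=3): S=99.9877, (K−S)⁺=11.6623, hold=14.0613 ⇒ V=14.0613 continue | (k=4,j=4): S=123.6859, (K−S)⁺=0.0000, hold=3.1561 ⇒ V=3.1561 continue  boundary S*=80.8300
step 3: (k=3,j=0): S=58.7505, (K−S)⁺=52.8995, hold=52.5639 ⇒ V=52.8995 exercise | (k=3,j=1): S=72.6751, (K−S)⁺=38.9749, hold=38.6393 ⇒ V=38.9749 exercise | (k=3,j=2): S=89.9000, (K−S)⁺=21.7500, hold=22.5806 ⇒ V=22.5806 continue | (k=3,j=3): S=111.2073, (K−S)⁺=0.4427, hold=8.7178 ⇒ V=8.7178 continue  boundary S*=72.6751
step 2: (k=2,j=0): S=65.3429, (K−S)⁺=46.3071, hold=45.9714 ⇒ V=46.3071 exercise | (k=2,j=1): S=80.8300, (K−S)⁺=30.8200, hold=30.8881 ⇒ V=30.8881 continue | (k=2,j=2): S=99.9877, (K−S)⁺=11.6623, hold=15.7737 ⇒ V=15.7737 continue  boundary S*=65.3429
step 1: (k=1,j=0): S=72.6751, (K−S)⁺=38.9749, hold=38.6724 ⇒ V=38.9749 exercise | (k=1,j=1): S=89.9000, (K−S)⁺=21.7500, hold=23.4479 ⇒ V=23.4479 continue  boundary S*=72.6751
step 0: (k=0,j=0): S=80.8300, (K−S)⁺=30.8200, hold=31.3097 ⇒ V=31.3097 continue  boundary S*=-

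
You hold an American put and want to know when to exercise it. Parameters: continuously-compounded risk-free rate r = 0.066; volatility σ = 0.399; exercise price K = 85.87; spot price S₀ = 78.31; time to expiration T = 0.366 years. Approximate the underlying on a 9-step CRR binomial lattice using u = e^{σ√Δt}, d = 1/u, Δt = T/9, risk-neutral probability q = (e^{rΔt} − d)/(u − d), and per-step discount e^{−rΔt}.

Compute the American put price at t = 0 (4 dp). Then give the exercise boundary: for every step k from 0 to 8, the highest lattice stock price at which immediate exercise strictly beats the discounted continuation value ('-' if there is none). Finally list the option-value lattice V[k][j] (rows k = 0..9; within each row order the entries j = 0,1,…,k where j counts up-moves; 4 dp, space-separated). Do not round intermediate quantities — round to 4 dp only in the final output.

price = 11.1636
boundary = - - - 61.5155 66.6697 61.5155 66.6697 72.2558 78.3100
tree:
11.1636
14.9447 7.3907
19.3966 10.5123 4.2661
24.3545 14.4754 6.5515 1.9723
29.1103 19.2003 9.7637 3.3306 0.6061
33.4984 24.3545 14.0170 5.5046 1.1446 0.0635
37.5473 29.1103 19.2003 8.8381 2.1550 0.1264 0.0000
41.2831 33.4984 24.3545 13.6142 4.0440 0.2517 0.0000 0.0000
44.7301 37.5473 29.1103 19.2003 7.5600 0.5014 0.0000 0.0000 0.0000
47.9107 41.2831 33.4984 24.3545 13.6142 0.9986 0.0000 0.0000 0.0000 0.0000

Δt=0.04067  u=1.08379  d=0.92269  q=0.49658  discount=0.99732
step 9 (expiry): payoffs max(K−S,0) = 47.9107 41.2831 33.4984 24.3545 13.6142 0.9986 0.0000 0.0000 0.0000 0.0000
step 8: (k=8,j=0): S=41.1399, (K−S)⁺=44.7301, hold=44.5000 ⇒ V=44.7301 exercise | (k=8,j=1): S=48.3227, (K−S)⁺=37.5473, hold=37.3171 ⇒ V=37.5473 exercise | (k=8,j=2): S=56.7597, (K−S)⁺=29.1103, hold=28.8801 ⇒ V=29.1103 exercise | (k=8,j=3): S=66.6697, (K−S)⁺=19.2003, hold=18.9701 ⇒ V=19.2003 exercise | (k=8,j=4): S=78.3100, (K−S)⁺=7.5600, hold=7.3298 ⇒ V=7.5600 exercise | (k=8,j=5): S=91.9826, (K−S)⁺=0.0000, hold=0.5014 ⇒ V=0.5014 continue | (k=8,j=6): S=108.0425, (K−S)⁺=0.0000, hold=0.0000 ⇒ V=0.0000 continue | (k=8,j=7): S=126.9063, (K−S)⁺=0.0000, hold=0.0000 ⇒ V=0.0000 continue | (k=8,j=8): S=149.0636, (K−S)⁺=0.0000, hold=0.0000 ⇒ V=0.0000 continue  boundary S*=78.3100
step 7: (k=7,j=0): S=44.5869, (K−S)⁺=41.2831, hold=41.0530 ⇒ V=41.2831 exercise | (k=7,j=1): S=52.3716, (K−S)⁺=33.4984, hold=33.2683 ⇒ V=33.4984 exercise | (k=7,j=2): S=61.5155, (K−S)⁺=24.3545, hold=24.1244 ⇒ V=24.3545 exercise | (k=7,j=3): S=72.2558, (K−S)⁺=13.6142, hold=13.3840 ⇒ V=13.6142 exercise | (k=7,j=4): S=84.8714, (K−S)⁺=0.9986, hold=4.0440 ⇒ V=4.0440 continue | (k=7,j=5): S=99.6897, (K−S)⁺=0.0000, hold=0.2517 ⇒ V=0.2517 continue | (k=7,j=6): S=117.0951, (K−S)⁺=0.0000, hold=0.0000 ⇒ V=0.0000 continue | (k=7,j=7): S=137.5395, (K−S)⁺=0.0000, hold=0.0000 ⇒ V=0.0000 continue  boundary S*=72.2558
step 6: (k=6,j=0): S=48.3227, (K−S)⁺=37.5473, hold=37.3171 ⇒ V=37.5473 exercise | (k=6,j=1): S=56.7597, (K−S)⁺=29.1103, hold=28.8801 ⇒ V=29.1103 exercise | (k=6,j=2): S=66.6697, (K−S)⁺=19.2003, hold=18.9701 ⇒ V=19.2003 exercise | (k=6,j=3): S=78.3100, (K−S)⁺=7.5600, hold=8.8381 ⇒ V=8.8381 continue | (k=6,j=4): S=91.9826, (K−S)⁺=0.0000, hold=2.1550 ⇒ V=2.1550 continue | (k=6,j=5): S=108.0425, (K−S)⁺=0.0000, hold=0.1264 ⇒ V=0.1264 continue | (k=6,j=6): S=126.9063, (K−S)⁺=0.0000, hold=0.0000 ⇒ V=0.0000 continue  boundary S*=66.6697
step 5: (k=5,j=0): S=52.3716, (K−S)⁺=33.4984, hold=33.2683 ⇒ V=33.4984 exercise | (k=5,j=1): S=61.5155, (K−S)⁺=24.3545, hold=24.1244 ⇒ V=24.3545 exercise | (k=5,j=2): S=72.2558, (K−S)⁺=13.6142, hold=14.0170 ⇒ V=14.0170 continue | (k=5,j=3): S=84.8714, (K−S)⁺=0.9986, hold=5.5046 ⇒ V=5.5046 continue | (k=5,j=4): S=99.6897, (K−S)⁺=0.0000, hold=1.1446 ⇒ V=1.1446 continue | (k=5,j=5): S=117.0951, (K−S)⁺=0.0000, hold=0.0635 ⇒ V=0.0635 continue  boundary S*=61.5155
step 4: (k=4,j=0): S=56.7597, (K−S)⁺=29.1103, hold=28.8801 ⇒ V=29.1103 exercise | (k=4,j=1): S=66.6697, (K−S)⁺=19.2003, hold=19.1696 ⇒ V=19.2003 exercise | (k=4,j=2): S=78.3100, (K−S)⁺=7.5600, hold=9.7637 ⇒ V=9.7637 continue | (k=4,j=3): S=91.9826, (K−S)⁺=0.0000, hold=3.3306 ⇒ V=3.3306 continue | (k=4,j=4): S=108.0425, (K−S)⁺=0.0000, hold=0.6061 ⇒ V=0.6061 continue  boundary S*=66.6697
step 3: (k=3,j=0): S=61.5155, (K−S)⁺=24.3545, hold=24.1244 ⇒ V=24.3545 exercise | (k=3,j=1): S=72.2558, (K−S)⁺=13.6142, hold=14.4754 ⇒ V=14.4754 continue | (k=3,j=2): S=84.8714, (K−S)⁺=0.9986, hold=6.5515 ⇒ V=6.5515 continue | (k=3,j=3): S=99.6897, (K−S)⁺=0.0000, hold=1.9723 ⇒ V=1.9723 continue  boundary S*=61.5155
step 2: (k=2,j=0): S=66.6697, (K−S)⁺=19.2003, hold=19.3966 ⇒ V=19.3966 continue | (k=2,j=1): S=78.3100, (K−S)⁺=7.5600, hold=10.5123 ⇒ V=10.5123 continue | (k=2,j=2): S=91.9826, (K−S)⁺=0.0000, hold=4.2661 ⇒ V=4.2661 continue  boundary S*=-
step 1: (k=1,j=0): S=72.2558, (K−S)⁺=13.6142, hold=14.9447 ⇒ V=14.9447 continue | (k=1,j=1): S=84.8714, (K−S)⁺=0.9986, hold=7.3907 ⇒ V=7.3907 continue  boundary S*=-
step 0: (k=0,j=0): S=78.3100, (K−S)⁺=7.5600, hold=11.1636 ⇒ V=11.1636 continue  boundary S*=-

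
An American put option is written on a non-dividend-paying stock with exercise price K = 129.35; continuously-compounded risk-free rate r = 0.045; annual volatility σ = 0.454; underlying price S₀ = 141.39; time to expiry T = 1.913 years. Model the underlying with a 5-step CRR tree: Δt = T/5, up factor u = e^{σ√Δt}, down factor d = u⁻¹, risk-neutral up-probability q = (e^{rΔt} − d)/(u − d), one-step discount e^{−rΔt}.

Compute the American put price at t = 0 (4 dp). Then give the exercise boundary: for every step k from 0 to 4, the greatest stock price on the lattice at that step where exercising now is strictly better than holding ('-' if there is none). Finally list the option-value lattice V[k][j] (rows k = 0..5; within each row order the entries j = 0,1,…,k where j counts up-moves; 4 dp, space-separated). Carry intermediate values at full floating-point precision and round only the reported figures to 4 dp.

price = 24.1874
boundary = - - - 60.8895 80.6309
tree:
24.1874
35.5328 11.8218
50.4355 19.4317 3.3617
68.4605 31.2421 6.3426 0.0000
83.3684 48.7191 11.9666 0.0000 0.0000
94.6263 68.4605 22.5773 0.0000 0.0000 0.0000

Δt=0.38260  u=1.32422  d=0.75516  q=0.46077  discount=0.98293
step 5 (expiry): payoffs max(K−S,0) = 94.6263 68.4605 22.5773 0.0000 0.0000 0.0000
step 4: (k=4,j=0): S=45.9816, (K−S)⁺=83.3684, hold=81.1604 ⇒ V=83.3684 exercise | (k=4,j=1): S=80.6309, (K−S)⁺=48.7191, hold=46.5112 ⇒ V=48.7191 exercise | (k=4,j=2): S=141.3900, (K−S)⁺=0.0000, hold=11.9666 ⇒ V=11.9666 continue | (k=4,j=3): S=247.9340, (K−S)⁺=0.0000, hold=0.0000 ⇒ V=0.0000 continue | (k=4,j=4): S=434.7638, (K−S)⁺=0.0000, hold=0.0000 ⇒ V=0.0000 continue  boundary S*=80.6309
step 3: (k=3,j=0): S=60.8895, (K−S)⁺=68.4605, hold=66.2525 ⇒ V=68.4605 exercise | (k=3,j=1): S=106.7727, (K−S)⁺=22.5773, hold=31.2421 ⇒ V=31.2421 continue | (k=3,j=2): S=187.2308, (K−S)⁺=0.0000, hold=6.3426 ⇒ V=6.3426 continue | (k=3,j=3): S=328.3180, (K−S)⁺=0.0000, hold=0.0000 ⇒ V=0.0000 continue  boundary S*=60.8895
step 2: (k=2,j=0): S=80.6309, (K−S)⁺=48.7191, hold=50.4355 ⇒ V=50.4355 continue | (k=2,j=1): S=141.3900, (K−S)⁺=0.0000, hold=19.4317 ⇒ V=19.4317 continue | (k=2,j=2): S=247.9340, (K−S)⁺=0.0000, hold=3.3617 ⇒ V=3.3617 continue  boundary S*=-
step 1: (k=1,j=0): S=106.7727, (K−S)⁺=22.5773, hold=35.5328 ⇒ V=35.5328 continue | (k=1,j=1): S=187.2308, (K−S)⁺=0.0000, hold=11.8218 ⇒ V=11.8218 continue  boundary S*=-
step 0: (k=0,j=0): S=141.3900, (K−S)⁺=0.0000, hold=24.1874 ⇒ V=24.1874 continue  boundary S*=-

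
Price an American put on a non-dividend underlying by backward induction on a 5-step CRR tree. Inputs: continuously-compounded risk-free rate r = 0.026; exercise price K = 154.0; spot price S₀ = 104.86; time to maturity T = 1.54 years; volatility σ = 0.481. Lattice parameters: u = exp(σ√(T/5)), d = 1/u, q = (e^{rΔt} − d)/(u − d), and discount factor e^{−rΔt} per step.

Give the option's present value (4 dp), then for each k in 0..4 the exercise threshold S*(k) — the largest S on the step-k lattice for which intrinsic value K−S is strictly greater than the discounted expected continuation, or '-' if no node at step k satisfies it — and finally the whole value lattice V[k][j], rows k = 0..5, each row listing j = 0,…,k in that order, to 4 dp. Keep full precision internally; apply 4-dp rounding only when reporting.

Δt=0.30800, u=1.30597, d=0.76572, q=0.44854, disc=e^(-rΔt)=0.99202
k=5 terminal: V=max(K-S,0) → 126.3975 106.9226 73.7070 17.0562 0.0000 0.0000
k=4: j=0 S=36.0479 intr=117.9521 cont=116.7238 V=117.9521[EX]; j=1 S=61.4816 intr=92.5184 cont=91.2901 V=92.5184[EX]; j=2 S=104.8600 intr=49.1400 cont=47.9117 V=49.1400[EX]; j=3 S=178.8441 intr=0.0000 cont=9.3308 V=9.3308[hold]; j=4 S=305.0278 intr=0.0000 cont=0.0000 V=0.0000[hold]  S*(4)=104.8600
k=3: j=0 S=47.0774 intr=106.9226 cont=105.6943 V=106.9226[EX]; j=1 S=80.2930 intr=73.7070 cont=72.4787 V=73.7070[EX]; j=2 S=136.9438 intr=17.0562 cont=31.0345 V=31.0345[hold]; j=3 S=233.5646 intr=0.0000 cont=5.1045 V=5.1045[hold]  S*(3)=80.2930
k=2: j=0 S=61.4816 intr=92.5184 cont=91.2901 V=92.5184[EX]; j=1 S=104.8600 intr=49.1400 cont=54.1315 V=54.1315[hold]; j=2 S=178.8441 intr=0.0000 cont=19.2491 V=19.2491[hold]  S*(2)=61.4816
k=1: j=0 S=80.2930 intr=73.7070 cont=74.6998 V=74.6998[hold]; j=1 S=136.9438 intr=17.0562 cont=38.1784 V=38.1784[hold]  S*(1)=-
k=0: j=0 S=104.8600 intr=49.1400 cont=57.8533 V=57.8533[hold]  S*(0)=-

price = 57.8533
boundary = - - 61.4816 80.2930 104.8600
tree:
57.8533
74.6998 38.1784
92.5184 54.1315 19.2491
106.9226 73.7070 31.0345 5.1045
117.9521 92.5184 49.1400 9.3308 0.0000
126.3975 106.9226 73.7070 17.0562 0.0000 0.0000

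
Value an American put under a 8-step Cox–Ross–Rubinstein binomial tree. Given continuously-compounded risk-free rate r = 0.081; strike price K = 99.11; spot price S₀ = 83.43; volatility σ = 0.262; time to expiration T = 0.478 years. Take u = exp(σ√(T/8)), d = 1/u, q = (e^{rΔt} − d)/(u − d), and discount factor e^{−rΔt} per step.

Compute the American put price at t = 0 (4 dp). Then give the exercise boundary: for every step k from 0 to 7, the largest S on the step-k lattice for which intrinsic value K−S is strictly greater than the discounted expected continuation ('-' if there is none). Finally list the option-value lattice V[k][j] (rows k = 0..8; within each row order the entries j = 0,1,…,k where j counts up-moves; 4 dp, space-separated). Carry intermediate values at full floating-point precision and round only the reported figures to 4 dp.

price = 15.7846
boundary = - 78.2544 83.4300 78.2544 83.4300 78.2544 83.4300 88.9479
tree:
15.7846
20.8556 11.2850
25.7101 15.6800 7.3629
30.2635 20.8556 10.9534 4.1414
34.5344 25.7101 15.6800 6.7243 1.8133
38.5403 30.2635 20.8556 10.5217 3.3074 0.4611
42.2978 34.5344 25.7101 15.6800 5.8931 0.9690 0.0000
45.8221 38.5403 30.2635 20.8556 10.1621 2.0363 0.0000 0.0000
49.1279 42.2978 34.5344 25.7101 15.6800 4.2793 0.0000 0.0000 0.0000

params: Δt=0.05975 u=1.06614 d=0.93796 q=0.52185 e^(-rΔt)=0.99517
t_8 payoffs: 49.1279 42.2978 34.5344 25.7101 15.6800 4.2793 0.0000 0.0000 0.0000
t_7: node(7,0) S=53.2879 payoff=45.8221 vs cont=45.3436 → 45.8221 [stop]  node(7,1) S=60.5697 payoff=38.5403 vs cont=38.0618 → 38.5403 [stop]  node(7,2) S=68.8465 payoff=30.2635 vs cont=29.7850 → 30.2635 [stop]  node(7,3) S=78.2544 payoff=20.8556 vs cont=20.3771 → 20.8556 [stop]  node(7,4) S=88.9479 payoff=10.1621 vs cont=9.6836 → 10.1621 [stop]  node(7,5) S=101.1026 payoff=0.0000 vs cont=2.0363 → 2.0363 [wait]  node(7,6) S=114.9184 payoff=0.0000 vs cont=0.0000 → 0.0000 [wait]  node(7,7) S=130.6220 payoff=0.0000 vs cont=0.0000 → 0.0000 [wait]  ⇒ S*(7)=88.9479
t_6: node(6,0) S=56.8122 payoff=42.2978 vs cont=41.8193 → 42.2978 [stop]  node(6,1) S=64.5756 payoff=34.5344 vs cont=34.0559 → 34.5344 [stop]  node(6,2) S=73.3999 payoff=25.7101 vs cont=25.2316 → 25.7101 [stop]  node(6,3) S=83.4300 payoff=15.6800 vs cont=15.2015 → 15.6800 [stop]  node(6,4) S=94.8307 payoff=4.2793 vs cont=5.8931 → 5.8931 [wait]  node(6,5) S=107.7894 payoff=0.0000 vs cont=0.9690 → 0.9690 [wait]  node(6,6) S=122.5188 payoff=0.0000 vs cont=0.0000 → 0.0000 [wait]  ⇒ S*(6)=83.4300
t_5: node(5,0) S=60.5697 payoff=38.5403 vs cont=38.0618 → 38.5403 [stop]  node(5,1) S=68.8465 payoff=30.2635 vs cont=29.7850 → 30.2635 [stop]  node(5,2) S=78.2544 payoff=20.8556 vs cont=20.3771 → 20.8556 [stop]  node(5,3) S=88.9479 payoff=10.1621 vs cont=10.5217 → 10.5217 [wait]  node(5,4) S=101.1026 payoff=0.0000 vs cont=3.3074 → 3.3074 [wait]  node(5,5) S=114.9184 payoff=0.0000 vs cont=0.4611 → 0.4611 [wait]  ⇒ S*(5)=78.2544
t_4: node(4,0) S=64.5756 payoff=34.5344 vs cont=34.0559 → 34.5344 [stop]  node(4,1) S=73.3999 payoff=25.7101 vs cont=25.2316 → 25.7101 [stop]  node(4,2) S=83.4300 payoff=15.6800 vs cont=15.3882 → 15.6800 [stop]  node(4,3) S=94.8307 payoff=4.2793 vs cont=6.7243 → 6.7243 [wait]  node(4,4) S=107.7894 payoff=0.0000 vs cont=1.8133 → 1.8133 [wait]  ⇒ S*(4)=83.4300
t_3: node(3,0) S=68.8465 payoff=30.2635 vs cont=29.7850 → 30.2635 [stop]  node(3,1) S=78.2544 payoff=20.8556 vs cont=20.3771 → 20.8556 [stop]  node(3,2) S=88.9479 payoff=10.1621 vs cont=10.9534 → 10.9534 [wait]  node(3,3) S=101.1026 payoff=0.0000 vs cont=4.1414 → 4.1414 [wait]  ⇒ S*(3)=78.2544
t_2: node(2,0) S=73.3999 payoff=25.7101 vs cont=25.2316 → 25.7101 [stop]  node(2,1) S=83.4300 payoff=15.6800 vs cont=15.6124 → 15.6800 [stop]  node(2,2) S=94.8307 payoff=4.2793 vs cont=7.3629 → 7.3629 [wait]  ⇒ S*(2)=83.4300
t_1: node(1,0) S=78.2544 payoff=20.8556 vs cont=20.3771 → 20.8556 [stop]  node(1,1) S=88.9479 payoff=10.1621 vs cont=11.2850 → 11.2850 [wait]  ⇒ S*(1)=78.2544
t_0: node(0,0) S=83.4300 payoff=15.6800 vs cont=15.7846 → 15.7846 [wait]  ⇒ S*(0)=-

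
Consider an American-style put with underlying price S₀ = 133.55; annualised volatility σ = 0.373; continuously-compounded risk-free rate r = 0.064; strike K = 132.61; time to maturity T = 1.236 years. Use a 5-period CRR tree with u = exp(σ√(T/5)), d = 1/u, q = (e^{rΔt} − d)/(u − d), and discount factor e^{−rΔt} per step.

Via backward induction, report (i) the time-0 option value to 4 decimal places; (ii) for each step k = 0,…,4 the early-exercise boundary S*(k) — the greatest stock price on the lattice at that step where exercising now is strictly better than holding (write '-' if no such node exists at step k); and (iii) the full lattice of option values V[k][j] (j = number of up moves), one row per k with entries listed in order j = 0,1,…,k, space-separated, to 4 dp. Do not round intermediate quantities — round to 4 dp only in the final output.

price = 17.8946
boundary = - - 92.1641 76.5633 92.1641
tree:
17.8946
27.4409 8.7893
40.4459 15.1347 2.6371
56.0467 25.2918 5.3212 0.0000
69.0067 40.4459 10.7374 0.0000 0.0000
79.7730 56.0467 21.6663 0.0000 0.0000 0.0000

Δt=0.24720  u=1.20376  d=0.83073  q=0.49652  discount=0.98430
step 5 (expiry): payoffs max(K−S,0) = 79.7730 56.0467 21.6663 0.0000 0.0000 0.0000
step 4: (k=4,j=0): S=63.6033, (K−S)⁺=69.0067, hold=66.9252 ⇒ V=69.0067 exercise | (k=4,j=1): S=92.1641, (K−S)⁺=40.4459, hold=38.3644 ⇒ V=40.4459 exercise | (k=4,j=2): S=133.5500, (K−S)⁺=0.0000, hold=10.7374 ⇒ V=10.7374 continue | (k=4,j=3): S=193.5201, (K−S)⁺=0.0000, hold=0.0000 ⇒ V=0.0000 continue | (k=4,j=4): S=280.4195, (K−S)⁺=0.0000, hold=0.0000 ⇒ V=0.0000 continue  boundary S*=92.1641
step 3: (k=3,j=0): S=76.5633, (K−S)⁺=56.0467, hold=53.9652 ⇒ V=56.0467 exercise | (k=3,j=1): S=110.9437, (K−S)⁺=21.6663, hold=25.2918 ⇒ V=25.2918 continue | (k=3,j=2): S=160.7626, (K−S)⁺=0.0000, hold=5.3212 ⇒ V=5.3212 continue | (k=3,j=3): S=232.9523, (K−S)⁺=0.0000, hold=0.0000 ⇒ V=0.0000 continue  boundary S*=76.5633
step 2: (k=2,j=0): S=92.1641, (K−S)⁺=40.4459, hold=40.1363 ⇒ V=40.4459 exercise | (k=2,j=1): S=133.5500, (K−S)⁺=0.0000, hold=15.1347 ⇒ V=15.1347 continue | (k=2,j=2): S=193.5201, (K−S)⁺=0.0000, hold=2.6371 ⇒ V=2.6371 continue  boundary S*=92.1641
step 1: (k=1,j=0): S=110.9437, (K−S)⁺=21.6663, hold=27.4409 ⇒ V=27.4409 continue | (k=1,j=1): S=160.7626, (K−S)⁺=0.0000, hold=8.7893 ⇒ V=8.7893 continue  boundary S*=-
step 0: (k=0,j=0): S=133.5500, (K−S)⁺=0.0000, hold=17.8946 ⇒ V=17.8946 continue  boundary S*=-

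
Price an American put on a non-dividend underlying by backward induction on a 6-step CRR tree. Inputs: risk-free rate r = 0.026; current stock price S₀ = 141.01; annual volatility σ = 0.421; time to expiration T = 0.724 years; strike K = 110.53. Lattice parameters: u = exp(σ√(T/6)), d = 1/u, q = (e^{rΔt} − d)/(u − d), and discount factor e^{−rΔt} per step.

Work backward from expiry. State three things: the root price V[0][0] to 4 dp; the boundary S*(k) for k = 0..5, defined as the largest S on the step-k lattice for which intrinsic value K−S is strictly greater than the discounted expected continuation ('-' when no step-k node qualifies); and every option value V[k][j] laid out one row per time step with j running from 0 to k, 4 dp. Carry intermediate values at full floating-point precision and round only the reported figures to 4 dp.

Δt=0.12067  u=1.15748  d=0.86395  q=0.47421  discount=0.99687
step 6 (expiry): payoffs max(K−S,0) = 51.8927 31.9704 5.2794 0.0000 0.0000 0.0000 0.0000
step 5: (k=5,j=0): S=67.8714, (K−S)⁺=42.6586, hold=42.3124 ⇒ V=42.6586 exercise | (k=5,j=1): S=90.9310, (K−S)⁺=19.5990, hold=19.2528 ⇒ V=19.5990 exercise | (k=5,j=2): S=121.8252, (K−S)⁺=0.0000, hold=2.7672 ⇒ V=2.7672 continue | (k=5,j=3): S=163.2159, (K−S)⁺=0.0000, hold=0.0000 ⇒ V=0.0000 continue | (k=5,j=4): S=218.6693, (K−S)⁺=0.0000, hold=0.0000 ⇒ V=0.0000 continue | (k=5,j=5): S=292.9632, (K−S)⁺=0.0000, hold=0.0000 ⇒ V=0.0000 continue  boundary S*=90.9310
step 4: (k=4,j=0): S=78.5596, (K−S)⁺=31.9704, hold=31.6241 ⇒ V=31.9704 exercise | (k=4,j=1): S=105.2506, (K−S)⁺=5.2794, hold=11.5808 ⇒ V=11.5808 continue | (k=4,j=2): S=141.0100, (K−S)⁺=0.0000, hold=1.4504 ⇒ V=1.4504 continue | (k=4,j=3): S=188.9188, (K−S)⁺=0.0000, hold=0.0000 ⇒ V=0.0000 continue | (k=4,j=4): S=253.1048, (K−S)⁺=0.0000, hold=0.0000 ⇒ V=0.0000 continue  boundary S*=78.5596
step 3: (k=3,j=0): S=90.9310, (K−S)⁺=19.5990, hold=22.2316 ⇒ V=22.2316 continue | (k=3,j=1): S=121.8252, (K−S)⁺=0.0000, hold=6.7556 ⇒ V=6.7556 continue | (k=3,j=2): S=163.2159, (K−S)⁺=0.0000, hold=0.7602 ⇒ V=0.7602 continue | (k=3,j=3): S=218.6693, (K−S)⁺=0.0000, hold=0.0000 ⇒ V=0.0000 continue  boundary S*=-
step 2: (k=2,j=0): S=105.2506, (K−S)⁺=5.2794, hold=14.8461 ⇒ V=14.8461 continue | (k=2,j=1): S=141.0100, (K−S)⁺=0.0000, hold=3.9003 ⇒ V=3.9003 continue | (k=2,j=2): S=188.9188, (K−S)⁺=0.0000, hold=0.3985 ⇒ V=0.3985 continue  boundary S*=-
step 1: (k=1,j=0): S=121.8252, (K−S)⁺=0.0000, hold=9.6252 ⇒ V=9.6252 continue | (k=1,j=1): S=163.2159, (K−S)⁺=0.0000, hold=2.2327 ⇒ V=2.2327 continue  boundary S*=-
step 0: (k=0,j=0): S=141.0100, (K−S)⁺=0.0000, hold=6.1005 ⇒ V=6.1005 continue  boundary S*=-

price = 6.1005
boundary = - - - - 78.5596 90.9310
tree:
6.1005
9.6252 2.2327
14.8461 3.9003 0.3985
22.2316 6.7556 0.7602 0.0000
31.9704 11.5808 1.4504 0.0000 0.0000
42.6586 19.5990 2.7672 0.0000 0.0000 0.0000
51.8927 31.9704 5.2794 0.0000 0.0000 0.0000 0.0000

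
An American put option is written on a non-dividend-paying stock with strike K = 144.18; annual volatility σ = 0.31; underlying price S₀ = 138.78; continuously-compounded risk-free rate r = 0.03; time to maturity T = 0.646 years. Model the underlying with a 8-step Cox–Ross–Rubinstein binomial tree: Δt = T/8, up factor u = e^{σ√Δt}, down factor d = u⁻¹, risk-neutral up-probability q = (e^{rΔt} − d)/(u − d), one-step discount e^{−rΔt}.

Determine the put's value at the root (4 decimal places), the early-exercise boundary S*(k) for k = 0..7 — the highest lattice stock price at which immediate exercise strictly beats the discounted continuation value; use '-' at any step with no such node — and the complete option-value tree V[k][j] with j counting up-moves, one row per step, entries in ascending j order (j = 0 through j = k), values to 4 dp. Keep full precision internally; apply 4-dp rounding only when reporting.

Δt=0.08075, u=1.09209, d=0.91568, q=0.49174, disc=e^(-rΔt)=0.99758
k=8 terminal: V=max(K-S,0) → 75.5891 62.3747 46.6144 27.8178 5.4000 0.0000 0.0000 0.0000 0.0000
k=7: j=0 S=74.9073 intr=69.2727 cont=68.9239 V=69.2727[EX]; j=1 S=89.3386 intr=54.8414 cont=54.4926 V=54.8414[EX]; j=2 S=106.5502 intr=37.6298 cont=37.2810 V=37.6298[EX]; j=3 S=127.0777 intr=17.1023 cont=16.7535 V=17.1023[EX]; j=4 S=151.5599 intr=0.0000 cont=2.7380 V=2.7380[hold]; j=5 S=180.7588 intr=0.0000 cont=0.0000 V=0.0000[hold]; j=6 S=215.5831 intr=0.0000 cont=0.0000 V=0.0000[hold]; j=7 S=257.1164 intr=0.0000 cont=0.0000 V=0.0000[hold]  S*(7)=127.0777
k=6: j=0 S=81.8053 intr=62.3747 cont=62.0258 V=62.3747[EX]; j=1 S=97.5656 intr=46.6144 cont=46.2656 V=46.6144[EX]; j=2 S=116.3622 intr=27.8178 cont=27.4690 V=27.8178[EX]; j=3 S=138.7800 intr=5.4000 cont=10.0145 V=10.0145[hold]; j=4 S=165.5168 intr=0.0000 cont=1.3882 V=1.3882[hold]; j=5 S=197.4045 intr=0.0000 cont=0.0000 V=0.0000[hold]; j=6 S=235.4357 intr=0.0000 cont=0.0000 V=0.0000[hold]  S*(6)=116.3622
k=5: j=0 S=89.3386 intr=54.8414 cont=54.4926 V=54.8414[EX]; j=1 S=106.5502 intr=37.6298 cont=37.2810 V=37.6298[EX]; j=2 S=127.0777 intr=17.1023 cont=19.0171 V=19.0171[hold]; j=3 S=151.5599 intr=0.0000 cont=5.7586 V=5.7586[hold]; j=4 S=180.7588 intr=0.0000 cont=0.7039 V=0.7039[hold]; j=5 S=215.5831 intr=0.0000 cont=0.0000 V=0.0000[hold]  S*(5)=106.5502
k=4: j=0 S=97.5656 intr=46.6144 cont=46.2656 V=46.6144[EX]; j=1 S=116.3622 intr=27.8178 cont=28.4083 V=28.4083[hold]; j=2 S=138.7800 intr=5.4000 cont=12.4671 V=12.4671[hold]; j=3 S=165.5168 intr=0.0000 cont=3.2651 V=3.2651[hold]; j=4 S=197.4045 intr=0.0000 cont=0.3569 V=0.3569[hold]  S*(4)=97.5656
k=3: j=0 S=106.5502 intr=37.6298 cont=37.5706 V=37.6298[EX]; j=1 S=127.0777 intr=17.1023 cont=20.5196 V=20.5196[hold]; j=2 S=151.5599 intr=0.0000 cont=7.9229 V=7.9229[hold]; j=3 S=180.7588 intr=0.0000 cont=1.8306 V=1.8306[hold]  S*(3)=106.5502
k=2: j=0 S=116.3622 intr=27.8178 cont=29.1454 V=29.1454[hold]; j=1 S=138.7800 intr=5.4000 cont=14.2906 V=14.2906[hold]; j=2 S=165.5168 intr=0.0000 cont=4.9151 V=4.9151[hold]  S*(2)=-
k=1: j=0 S=127.0777 intr=17.1023 cont=21.7879 V=21.7879[hold]; j=1 S=151.5599 intr=0.0000 cont=9.6569 V=9.6569[hold]  S*(1)=-
k=0: j=0 S=138.7800 intr=5.4000 cont=15.7843 V=15.7843[hold]  S*(0)=-

price = 15.7843
boundary = - - - 106.5502 97.5656 106.5502 116.3622 127.0777
tree:
15.7843
21.7879 9.6569
29.1454 14.2906 4.9151
37.6298 20.5196 7.9229 1.8306
46.6144 28.4083 12.4671 3.2651 0.3569
54.8414 37.6298 19.0171 5.7586 0.7039 0.0000
62.3747 46.6144 27.8178 10.0145 1.3882 0.0000 0.0000
69.2727 54.8414 37.6298 17.1023 2.7380 0.0000 0.0000 0.0000
75.5891 62.3747 46.6144 27.8178 5.4000 0.0000 0.0000 0.0000 0.0000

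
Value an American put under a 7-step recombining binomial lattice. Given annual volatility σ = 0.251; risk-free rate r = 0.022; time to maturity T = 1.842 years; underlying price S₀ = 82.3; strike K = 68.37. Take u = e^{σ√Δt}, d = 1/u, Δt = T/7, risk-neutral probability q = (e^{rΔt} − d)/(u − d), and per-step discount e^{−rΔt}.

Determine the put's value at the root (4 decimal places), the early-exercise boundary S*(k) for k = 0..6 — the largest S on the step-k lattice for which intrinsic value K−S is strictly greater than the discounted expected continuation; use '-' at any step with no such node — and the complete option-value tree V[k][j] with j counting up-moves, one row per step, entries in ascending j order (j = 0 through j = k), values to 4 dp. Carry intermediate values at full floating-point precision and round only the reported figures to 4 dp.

Δt=0.26314, u=1.13741, d=0.87919, q=0.49034, disc=e^(-rΔt)=0.99423
k=7 terminal: V=max(K-S,0) → 34.9527 25.1377 12.4400 0.0000 0.0000 0.0000 0.0000 0.0000
k=6: j=0 S=38.0093 intr=30.3607 cont=29.9660 V=30.3607[EX]; j=1 S=49.1730 intr=19.1970 cont=18.8023 V=19.1970[EX]; j=2 S=63.6155 intr=4.7545 cont=6.3036 V=6.3036[hold]; j=3 S=82.3000 intr=0.0000 cont=0.0000 V=0.0000[hold]; j=4 S=106.4722 intr=0.0000 cont=0.0000 V=0.0000[hold]; j=5 S=137.7441 intr=0.0000 cont=0.0000 V=0.0000[hold]; j=6 S=178.2008 intr=0.0000 cont=0.0000 V=0.0000[hold]  S*(6)=49.1730
k=5: j=0 S=43.2323 intr=25.1377 cont=24.7430 V=25.1377[EX]; j=1 S=55.9300 intr=12.4400 cont=12.8005 V=12.8005[hold]; j=2 S=72.3572 intr=0.0000 cont=3.1941 V=3.1941[hold]; j=3 S=93.6091 intr=0.0000 cont=0.0000 V=0.0000[hold]; j=4 S=121.1029 intr=0.0000 cont=0.0000 V=0.0000[hold]; j=5 S=156.6720 intr=0.0000 cont=0.0000 V=0.0000[hold]  S*(5)=43.2323
k=4: j=0 S=49.1730 intr=19.1970 cont=18.9781 V=19.1970[EX]; j=1 S=63.6155 intr=4.7545 cont=8.0434 V=8.0434[hold]; j=2 S=82.3000 intr=0.0000 cont=1.6185 V=1.6185[hold]; j=3 S=106.4722 intr=0.0000 cont=0.0000 V=0.0000[hold]; j=4 S=137.7441 intr=0.0000 cont=0.0000 V=0.0000[hold]  S*(4)=49.1730
k=3: j=0 S=55.9300 intr=12.4400 cont=13.6487 V=13.6487[hold]; j=1 S=72.3572 intr=0.0000 cont=4.8648 V=4.8648[hold]; j=2 S=93.6091 intr=0.0000 cont=0.8201 V=0.8201[hold]; j=3 S=121.1029 intr=0.0000 cont=0.0000 V=0.0000[hold]  S*(3)=-
k=2: j=0 S=63.6155 intr=4.7545 cont=9.2877 V=9.2877[hold]; j=1 S=82.3000 intr=0.0000 cont=2.8649 V=2.8649[hold]; j=2 S=106.4722 intr=0.0000 cont=0.4156 V=0.4156[hold]  S*(2)=-
k=1: j=0 S=72.3572 intr=0.0000 cont=6.1029 V=6.1029[hold]; j=1 S=93.6091 intr=0.0000 cont=1.6543 V=1.6543[hold]  S*(1)=-
k=0: j=0 S=82.3000 intr=0.0000 cont=3.8990 V=3.8990[hold]  S*(0)=-

price = 3.8990
boundary = - - - - 49.1730 43.2323 49.1730
tree:
3.8990
6.1029 1.6543
9.2877 2.8649 0.4156
13.6487 4.8648 0.8201 0.0000
19.1970 8.0434 1.6185 0.0000 0.0000
25.1377 12.8005 3.1941 0.0000 0.0000 0.0000
30.3607 19.1970 6.3036 0.0000 0.0000 0.0000 0.0000
34.9527 25.1377 12.4400 0.0000 0.0000 0.0000 0.0000 0.0000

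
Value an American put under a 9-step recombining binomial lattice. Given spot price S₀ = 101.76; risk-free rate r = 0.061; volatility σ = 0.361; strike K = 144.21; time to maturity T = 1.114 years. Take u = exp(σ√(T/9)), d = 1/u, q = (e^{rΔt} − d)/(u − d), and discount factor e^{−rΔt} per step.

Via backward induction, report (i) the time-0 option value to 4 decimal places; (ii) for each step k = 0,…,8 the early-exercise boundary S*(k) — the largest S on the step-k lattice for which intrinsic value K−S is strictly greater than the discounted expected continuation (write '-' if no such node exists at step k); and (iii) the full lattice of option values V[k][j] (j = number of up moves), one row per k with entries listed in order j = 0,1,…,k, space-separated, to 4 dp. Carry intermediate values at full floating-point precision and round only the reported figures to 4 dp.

price = 43.0470
boundary = - 89.6228 78.9333 89.6228 101.7600 89.6228 101.7600 115.5409 101.7600
tree:
43.0470
54.5872 32.0714
65.2767 42.5749 21.9735
74.6913 54.5872 31.1164 13.0934
82.9830 65.2767 42.4500 20.1674 6.1631
90.2857 74.6913 54.5872 29.9458 10.6193 1.7658
96.7174 82.9830 65.2767 42.4500 17.7993 3.5446 0.0000
102.3820 90.2857 74.6913 54.5872 28.6691 7.1151 0.0000 0.0000
107.3709 96.7174 82.9830 65.2767 42.4500 14.2823 0.0000 0.0000 0.0000
111.7648 102.3820 90.2857 74.6913 54.5872 28.6691 0.0000 0.0000 0.0000 0.0000

Δt=0.12378, u=1.13543, d=0.88073, q=0.49805, disc=e^(-rΔt)=0.99248
k=9 terminal: V=max(K-S,0) → 111.7648 102.3820 90.2857 74.6913 54.5872 28.6691 0.0000 0.0000 0.0000 0.0000
k=8: j=0 S=36.8391 intr=107.3709 cont=106.2862 V=107.3709[EX]; j=1 S=47.4926 intr=96.7174 cont=95.6327 V=96.7174[EX]; j=2 S=61.2270 intr=82.9830 cont=81.8983 V=82.9830[EX]; j=3 S=78.9333 intr=65.2767 cont=64.1920 V=65.2767[EX]; j=4 S=101.7600 intr=42.4500 cont=41.3653 V=42.4500[EX]; j=5 S=131.1880 intr=13.0220 cont=14.2823 V=14.2823[hold]; j=6 S=169.1264 intr=0.0000 cont=0.0000 V=0.0000[hold]; j=7 S=218.0361 intr=0.0000 cont=0.0000 V=0.0000[hold]; j=8 S=281.0901 intr=0.0000 cont=0.0000 V=0.0000[hold]  S*(8)=101.7600
k=7: j=0 S=41.8280 intr=102.3820 cont=101.2972 V=102.3820[EX]; j=1 S=53.9243 intr=90.2857 cont=89.2010 V=90.2857[EX]; j=2 S=69.5187 intr=74.6913 cont=73.6066 V=74.6913[EX]; j=3 S=89.6228 intr=54.5872 cont=53.5024 V=54.5872[EX]; j=4 S=115.5409 intr=28.6691 cont=28.2074 V=28.6691[EX]; j=5 S=148.9542 intr=0.0000 cont=7.1151 V=7.1151[hold]; j=6 S=192.0303 intr=0.0000 cont=0.0000 V=0.0000[hold]; j=7 S=247.5637 intr=0.0000 cont=0.0000 V=0.0000[hold]  S*(7)=115.5409
k=6: j=0 S=47.4926 intr=96.7174 cont=95.6327 V=96.7174[EX]; j=1 S=61.2270 intr=82.9830 cont=81.8983 V=82.9830[EX]; j=2 S=78.9333 intr=65.2767 cont=64.1920 V=65.2767[EX]; j=3 S=101.7600 intr=42.4500 cont=41.3653 V=42.4500[EX]; j=4 S=131.1880 intr=13.0220 cont=17.7993 V=17.7993[hold]; j=5 S=169.1264 intr=0.0000 cont=3.5446 V=3.5446[hold]; j=6 S=218.0361 intr=0.0000 cont=0.0000 V=0.0000[hold]  S*(6)=101.7600
k=5: j=0 S=53.9243 intr=90.2857 cont=89.2010 V=90.2857[EX]; j=1 S=69.5187 intr=74.6913 cont=73.6066 V=74.6913[EX]; j=2 S=89.6228 intr=54.5872 cont=53.5024 V=54.5872[EX]; j=3 S=115.5409 intr=28.6691 cont=29.9458 V=29.9458[hold]; j=4 S=148.9542 intr=0.0000 cont=10.6193 V=10.6193[hold]; j=5 S=192.0303 intr=0.0000 cont=1.7658 V=1.7658[hold]  S*(5)=89.6228
k=4: j=0 S=61.2270 intr=82.9830 cont=81.8983 V=82.9830[EX]; j=1 S=78.9333 intr=65.2767 cont=64.1920 V=65.2767[EX]; j=2 S=101.7600 intr=42.4500 cont=41.9963 V=42.4500[EX]; j=3 S=131.1880 intr=13.0220 cont=20.1674 V=20.1674[hold]; j=4 S=169.1264 intr=0.0000 cont=6.1631 V=6.1631[hold]  S*(4)=101.7600
k=3: j=0 S=69.5187 intr=74.6913 cont=73.6066 V=74.6913[EX]; j=1 S=89.6228 intr=54.5872 cont=53.5024 V=54.5872[EX]; j=2 S=115.5409 intr=28.6691 cont=31.1164 V=31.1164[hold]; j=3 S=148.9542 intr=0.0000 cont=13.0934 V=13.0934[hold]  S*(3)=89.6228
k=2: j=0 S=78.9333 intr=65.2767 cont=64.1920 V=65.2767[EX]; j=1 S=101.7600 intr=42.4500 cont=42.5749 V=42.5749[hold]; j=2 S=131.1880 intr=13.0220 cont=21.9735 V=21.9735[hold]  S*(2)=78.9333
k=1: j=0 S=89.6228 intr=54.5872 cont=53.5642 V=54.5872[EX]; j=1 S=115.5409 intr=28.6691 cont=32.0714 V=32.0714[hold]  S*(1)=89.6228
k=0: j=0 S=101.7600 intr=42.4500 cont=43.0470 V=43.0470[hold]  S*(0)=-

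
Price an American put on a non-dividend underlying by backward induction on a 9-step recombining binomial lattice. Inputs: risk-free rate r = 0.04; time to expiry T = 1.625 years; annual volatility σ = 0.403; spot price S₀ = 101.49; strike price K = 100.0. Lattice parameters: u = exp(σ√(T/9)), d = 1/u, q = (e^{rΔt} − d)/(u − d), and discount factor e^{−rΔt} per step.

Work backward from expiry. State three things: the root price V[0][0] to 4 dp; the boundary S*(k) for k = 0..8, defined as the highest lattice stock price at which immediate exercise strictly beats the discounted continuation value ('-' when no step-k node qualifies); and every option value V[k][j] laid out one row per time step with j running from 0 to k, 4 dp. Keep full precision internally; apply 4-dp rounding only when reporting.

params: Δt=0.18056 u=1.18678 d=0.84262 q=0.47835 e^(-rΔt)=0.99280
t_9 payoffs: 78.2681 69.3919 56.8902 39.2824 14.4827 0.0000 0.0000 0.0000 0.0000 0.0000
t_8: node(8,0) S=25.7910 payoff=74.2090 vs cont=73.4894 → 74.2090 [stop]  node(8,1) S=36.3251 payoff=63.6749 vs cont=62.9553 → 63.6749 [stop]  node(8,2) S=51.1617 payoff=48.8383 vs cont=48.1186 → 48.8383 [stop]  node(8,3) S=72.0583 payoff=27.9417 vs cont=27.2220 → 27.9417 [stop]  node(8,4) S=101.4900 payoff=0.0000 vs cont=7.5005 → 7.5005 [wait]  node(8,5) S=142.9428 payoff=0.0000 vs cont=0.0000 → 0.0000 [wait]  node(8,6) S=201.3266 payoff=0.0000 vs cont=0.0000 → 0.0000 [wait]  node(8,7) S=283.5569 payoff=0.0000 vs cont=0.0000 → 0.0000 [wait]  node(8,8) S=399.3734 payoff=0.0000 vs cont=0.0000 → 0.0000 [wait]  ⇒ S*(8)=72.0583
t_7: node(7,0) S=30.6081 payoff=69.3919 vs cont=68.6722 → 69.3919 [stop]  node(7,1) S=43.1098 payoff=56.8902 vs cont=56.1706 → 56.8902 [stop]  node(7,2) S=60.7176 payoff=39.2824 vs cont=38.5628 → 39.2824 [stop]  node(7,3) S=85.5173 payoff=14.4827 vs cont=18.0328 → 18.0328 [wait]  node(7,4) S=120.4461 payoff=0.0000 vs cont=3.8844 → 3.8844 [wait]  node(7,5) S=169.6413 payoff=0.0000 vs cont=0.0000 → 0.0000 [wait]  node(7,6) S=238.9300 payoff=0.0000 vs cont=0.0000 → 0.0000 [wait]  node(7,7) S=336.5191 payoff=0.0000 vs cont=0.0000 → 0.0000 [wait]  ⇒ S*(7)=60.7176
t_6: node(6,0) S=36.3251 payoff=63.6749 vs cont=62.9553 → 63.6749 [stop]  node(6,1) S=51.1617 payoff=48.8383 vs cont=48.1186 → 48.8383 [stop]  node(6,2) S=72.0583 payoff=27.9417 vs cont=28.9080 → 28.9080 [wait]  node(6,3) S=101.4900 payoff=0.0000 vs cont=11.1838 → 11.1838 [wait]  node(6,4) S=142.9428 payoff=0.0000 vs cont=2.0117 → 2.0117 [wait]  node(6,5) S=201.3266 payoff=0.0000 vs cont=0.0000 → 0.0000 [wait]  node(6,6) S=283.5569 payoff=0.0000 vs cont=0.0000 → 0.0000 [wait]  ⇒ S*(6)=51.1617
t_5: node(5,0) S=43.1098 payoff=56.8902 vs cont=56.1706 → 56.8902 [stop]  node(5,1) S=60.7176 payoff=39.2824 vs cont=39.0217 → 39.2824 [stop]  node(5,2) S=85.5173 payoff=14.4827 vs cont=20.2825 → 20.2825 [wait]  node(5,3) S=120.4461 payoff=0.0000 vs cont=6.7474 → 6.7474 [wait]  node(5,4) S=169.6413 payoff=0.0000 vs cont=1.0419 → 1.0419 [wait]  node(5,5) S=238.9300 payoff=0.0000 vs cont=0.0000 → 0.0000 [wait]  ⇒ S*(5)=60.7176
t_4: node(4,0) S=51.1617 payoff=48.8383 vs cont=48.1186 → 48.8383 [stop]  node(4,1) S=72.0583 payoff=27.9417 vs cont=29.9764 → 29.9764 [wait]  node(4,2) S=101.4900 payoff=0.0000 vs cont=13.7086 → 13.7086 [wait]  node(4,3) S=142.9428 payoff=0.0000 vs cont=3.9892 → 3.9892 [wait]  node(4,4) S=201.3266 payoff=0.0000 vs cont=0.5396 → 0.5396 [wait]  ⇒ S*(4)=51.1617
t_3: node(3,0) S=60.7176 payoff=39.2824 vs cont=39.5291 → 39.5291 [wait]  node(3,1) S=85.5173 payoff=14.4827 vs cont=22.0349 → 22.0349 [wait]  node(3,2) S=120.4461 payoff=0.0000 vs cont=8.9941 → 8.9941 [wait]  node(3,3) S=169.6413 payoff=0.0000 vs cont=2.3222 → 2.3222 [wait]  ⇒ S*(3)=-
t_2: node(2,0) S=72.0583 payoff=27.9417 vs cont=30.9364 → 30.9364 [wait]  node(2,1) S=101.4900 payoff=0.0000 vs cont=15.6831 → 15.6831 [wait]  node(2,2) S=142.9428 payoff=0.0000 vs cont=5.7608 → 5.7608 [wait]  ⇒ S*(2)=-
t_1: node(1,0) S=85.5173 payoff=14.4827 vs cont=23.4698 → 23.4698 [wait]  node(1,1) S=120.4461 payoff=0.0000 vs cont=10.8580 → 10.8580 [wait]  ⇒ S*(1)=-
t_0: node(0,0) S=101.4900 payoff=0.0000 vs cont=17.3114 → 17.3114 [wait]  ⇒ S*(0)=-

price = 17.3114
boundary = - - - - 51.1617 60.7176 51.1617 60.7176 72.0583
tree:
17.3114
23.4698 10.8580
30.9364 15.6831 5.7608
39.5291 22.0349 8.9941 2.3222
48.8383 29.9764 13.7086 3.9892 0.5396
56.8902 39.2824 20.2825 6.7474 1.0419 0.0000
63.6749 48.8383 28.9080 11.1838 2.0117 0.0000 0.0000
69.3919 56.8902 39.2824 18.0328 3.8844 0.0000 0.0000 0.0000
74.2090 63.6749 48.8383 27.9417 7.5005 0.0000 0.0000 0.0000 0.0000
78.2681 69.3919 56.8902 39.2824 14.4827 0.0000 0.0000 0.0000 0.0000 0.0000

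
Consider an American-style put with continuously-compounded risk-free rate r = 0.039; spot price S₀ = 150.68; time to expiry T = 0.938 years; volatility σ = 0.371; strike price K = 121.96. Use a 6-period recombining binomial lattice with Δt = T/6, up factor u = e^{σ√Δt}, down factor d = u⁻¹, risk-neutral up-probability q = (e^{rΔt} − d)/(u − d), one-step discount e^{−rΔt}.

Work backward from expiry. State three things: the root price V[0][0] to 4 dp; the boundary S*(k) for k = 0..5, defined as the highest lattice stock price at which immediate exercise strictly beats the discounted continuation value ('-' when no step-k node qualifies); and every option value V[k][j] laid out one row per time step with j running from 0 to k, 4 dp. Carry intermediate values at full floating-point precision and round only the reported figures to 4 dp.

Δt=0.15633  u=1.15799  d=0.86356  q=0.48416  discount=0.99392
step 6 (expiry): payoffs max(K−S,0) = 59.4692 38.1628 9.5920 0.0000 0.0000 0.0000 0.0000
step 5: (k=5,j=0): S=72.3641, (K−S)⁺=49.5959, hold=48.8546 ⇒ V=49.5959 exercise | (k=5,j=1): S=97.0367, (K−S)⁺=24.9233, hold=24.1820 ⇒ V=24.9233 exercise | (k=5,j=2): S=130.1215, (K−S)⁺=0.0000, hold=4.9178 ⇒ V=4.9178 continue | (k=5,j=3): S=174.4866, (K−S)⁺=0.0000, hold=0.0000 ⇒ V=0.0000 continue | (k=5,j=4): S=233.9781, (K−S)⁺=0.0000, hold=0.0000 ⇒ V=0.0000 continue | (k=5,j=5): S=313.7533, (K−S)⁺=0.0000, hold=0.0000 ⇒ V=0.0000 continue  boundary S*=97.0367
step 4: (k=4,j=0): S=83.7972, (K−S)⁺=38.1628, hold=37.4215 ⇒ V=38.1628 exercise | (k=4,j=1): S=112.3680, (K−S)⁺=9.5920, hold=15.1448 ⇒ V=15.1448 continue | (k=4,j=2): S=150.6800, (K−S)⁺=0.0000, hold=2.5214 ⇒ V=2.5214 continue | (k=4,j=3): S=202.0546, (K−S)⁺=0.0000, hold=0.0000 ⇒ V=0.0000 continue | (k=4,j=4): S=270.9454, (K−S)⁺=0.0000, hold=0.0000 ⇒ V=0.0000 continue  boundary S*=83.7972
step 3: (k=3,j=0): S=97.0367, (K−S)⁺=24.9233, hold=26.8541 ⇒ V=26.8541 continue | (k=3,j=1): S=130.1215, (K−S)⁺=0.0000, hold=8.9781 ⇒ V=8.9781 continue | (k=3,j=2): S=174.4866, (K−S)⁺=0.0000, hold=1.2927 ⇒ V=1.2927 continue | (k=3,j=3): S=233.9781, (K−S)⁺=0.0000, hold=0.0000 ⇒ V=0.0000 continue  boundary S*=-
step 2: (k=2,j=0): S=112.3680, (K−S)⁺=9.5920, hold=18.0885 ⇒ V=18.0885 continue | (k=2,j=1): S=150.6800, (K−S)⁺=0.0000, hold=5.2251 ⇒ V=5.2251 continue | (k=2,j=2): S=202.0546, (K−S)⁺=0.0000, hold=0.6628 ⇒ V=0.6628 continue  boundary S*=-
step 1: (k=1,j=0): S=130.1215, (K−S)⁺=0.0000, hold=11.7884 ⇒ V=11.7884 continue | (k=1,j=1): S=174.4866, (K−S)⁺=0.0000, hold=2.9979 ⇒ V=2.9979 continue  boundary S*=-
step 0: (k=0,j=0): S=150.6800, (K−S)⁺=0.0000, hold=7.4866 ⇒ V=7.4866 continue  boundary S*=-

price = 7.4866
boundary = - - - - 83.7972 97.0367
tree:
7.4866
11.7884 2.9979
18.0885 5.2251 0.6628
26.8541 8.9781 1.2927 0.0000
38.1628 15.1448 2.5214 0.0000 0.0000
49.5959 24.9233 4.9178 0.0000 0.0000 0.0000
59.4692 38.1628 9.5920 0.0000 0.0000 0.0000 0.0000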